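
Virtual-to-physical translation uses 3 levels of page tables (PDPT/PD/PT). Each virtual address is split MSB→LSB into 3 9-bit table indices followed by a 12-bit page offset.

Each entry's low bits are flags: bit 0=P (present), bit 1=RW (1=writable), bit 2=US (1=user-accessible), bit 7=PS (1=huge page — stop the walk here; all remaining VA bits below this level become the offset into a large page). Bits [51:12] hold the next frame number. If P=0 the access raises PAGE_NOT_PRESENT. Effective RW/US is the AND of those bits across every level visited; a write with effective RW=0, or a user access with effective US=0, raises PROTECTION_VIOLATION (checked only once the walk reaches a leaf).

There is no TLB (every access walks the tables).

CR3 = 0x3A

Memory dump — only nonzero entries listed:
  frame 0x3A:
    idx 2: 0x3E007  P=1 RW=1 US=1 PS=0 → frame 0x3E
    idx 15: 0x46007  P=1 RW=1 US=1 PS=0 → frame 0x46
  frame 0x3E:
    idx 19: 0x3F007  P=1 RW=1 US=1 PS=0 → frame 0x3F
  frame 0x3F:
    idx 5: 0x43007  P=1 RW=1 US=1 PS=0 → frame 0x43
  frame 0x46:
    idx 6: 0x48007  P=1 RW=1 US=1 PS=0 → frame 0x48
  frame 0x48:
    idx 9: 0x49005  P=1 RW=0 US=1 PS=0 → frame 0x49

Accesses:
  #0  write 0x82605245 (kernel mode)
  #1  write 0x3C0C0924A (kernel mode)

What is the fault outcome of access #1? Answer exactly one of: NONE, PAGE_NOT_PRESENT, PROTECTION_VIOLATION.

Per-access translation:
#0 VA=0x82605245 (w,kernel):
  [0] read 0x3A idx=2: raw=0x3E007 flags P=1 W=1 U=1 S=0
  [1] read 0x3E idx=19: raw=0x3F007 flags P=1 W=1 U=1 S=0
  [2] read 0x3F idx=5: raw=0x43007 flags P=1 W=1 U=1 S=0
  ⇒ phys 0x43245  [3 reads]
#1 VA=0x3C0C0924A (w,kernel):
  [0] read 0x3A idx=15: raw=0x46007 flags P=1 W=1 U=1 S=0
  [1] read 0x46 idx=6: raw=0x48007 flags P=1 W=1 U=1 S=0
  [2] read 0x48 idx=9: raw=0x49005 flags P=1 W=0 U=1 S=0
  ⇒ fault: PROTECTION_VIOLATION  — 3 lookups

Access #1 fault: PROTECTION_VIOLATION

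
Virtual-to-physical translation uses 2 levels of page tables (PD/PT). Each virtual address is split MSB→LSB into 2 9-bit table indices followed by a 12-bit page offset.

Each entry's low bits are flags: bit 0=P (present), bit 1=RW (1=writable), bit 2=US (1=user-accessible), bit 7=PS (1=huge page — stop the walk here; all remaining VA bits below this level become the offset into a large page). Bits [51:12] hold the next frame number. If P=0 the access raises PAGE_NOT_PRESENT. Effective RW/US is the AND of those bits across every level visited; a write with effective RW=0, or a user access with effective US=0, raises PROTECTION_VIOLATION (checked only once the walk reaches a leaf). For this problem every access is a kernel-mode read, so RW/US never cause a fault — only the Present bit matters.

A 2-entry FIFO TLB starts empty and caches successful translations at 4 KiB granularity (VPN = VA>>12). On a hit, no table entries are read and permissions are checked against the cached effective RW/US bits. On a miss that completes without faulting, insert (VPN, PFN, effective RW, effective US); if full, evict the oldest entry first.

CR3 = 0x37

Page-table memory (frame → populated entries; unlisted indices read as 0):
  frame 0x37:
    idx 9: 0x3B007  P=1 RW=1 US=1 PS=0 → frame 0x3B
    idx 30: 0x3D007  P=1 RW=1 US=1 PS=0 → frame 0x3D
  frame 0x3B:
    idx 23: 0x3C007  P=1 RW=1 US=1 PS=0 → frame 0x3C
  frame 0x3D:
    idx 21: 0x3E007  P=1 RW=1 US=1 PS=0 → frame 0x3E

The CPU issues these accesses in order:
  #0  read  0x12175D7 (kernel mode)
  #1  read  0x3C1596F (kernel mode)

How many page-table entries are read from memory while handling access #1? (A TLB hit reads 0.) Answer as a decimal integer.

Per-access translation:
#0 VA=0x12175D7 (r,kernel):
  L0: frame=0x37 idx=9 entry=0x3B007 [P=1 RW=1 US=1 PS=0]
  L1: frame=0x3B idx=23 entry=0x3C007 [P=1 RW=1 US=1 PS=0]
  ✓ 0x3C5D7  — 2 lookups
#1 VA=0x3C1596F (r,kernel):
  L0: frame=0x37 idx=30 entry=0x3D007 [P=1 RW=1 US=1 PS=0]
  L1: frame=0x3D idx=21 entry=0x3E007 [P=1 RW=1 US=1 PS=0]
  ✓ 0x3E96F  — 2 lookups

Entries read for #1: 2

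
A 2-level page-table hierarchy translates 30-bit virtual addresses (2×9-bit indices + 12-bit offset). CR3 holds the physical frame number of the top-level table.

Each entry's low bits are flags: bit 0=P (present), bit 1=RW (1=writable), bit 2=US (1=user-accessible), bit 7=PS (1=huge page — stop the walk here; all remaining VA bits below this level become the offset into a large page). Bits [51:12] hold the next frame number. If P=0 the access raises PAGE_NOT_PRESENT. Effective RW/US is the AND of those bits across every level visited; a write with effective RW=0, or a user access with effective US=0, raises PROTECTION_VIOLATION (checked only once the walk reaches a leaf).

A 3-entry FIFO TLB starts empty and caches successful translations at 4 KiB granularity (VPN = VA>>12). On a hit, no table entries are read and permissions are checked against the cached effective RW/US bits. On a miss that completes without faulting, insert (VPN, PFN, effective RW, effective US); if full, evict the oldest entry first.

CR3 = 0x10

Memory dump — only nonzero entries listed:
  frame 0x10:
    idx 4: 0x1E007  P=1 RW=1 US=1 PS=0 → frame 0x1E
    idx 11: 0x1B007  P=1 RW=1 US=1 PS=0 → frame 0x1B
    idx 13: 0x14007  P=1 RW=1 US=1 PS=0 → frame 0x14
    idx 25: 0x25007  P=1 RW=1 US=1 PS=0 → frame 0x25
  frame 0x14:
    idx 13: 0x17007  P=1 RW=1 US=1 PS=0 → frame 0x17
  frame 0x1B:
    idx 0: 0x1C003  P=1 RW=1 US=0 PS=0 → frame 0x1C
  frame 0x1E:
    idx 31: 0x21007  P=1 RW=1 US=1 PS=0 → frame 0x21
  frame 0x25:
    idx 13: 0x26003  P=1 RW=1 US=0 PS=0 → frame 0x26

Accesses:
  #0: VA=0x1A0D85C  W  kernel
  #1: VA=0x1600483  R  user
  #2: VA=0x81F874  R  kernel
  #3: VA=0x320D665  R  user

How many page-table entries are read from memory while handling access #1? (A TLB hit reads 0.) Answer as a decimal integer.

Per-access translation:
#0 VA=0x1A0D85C (w,kernel):
  lvl0: tbl 0x10, slot 13 ⇒ 0x14007 (P1/RW1/US1/PS0)
  lvl1: tbl 0x14, slot 13 ⇒ 0x17007 (P1/RW1/US1/PS0)
  ✓ 0x1785C  — 2 lookups
#1 VA=0x1600483 (r,user):
  lvl0: tbl 0x10, slot 11 ⇒ 0x1B007 (P1/RW1/US1/PS0)
  lvl1: tbl 0x1B, slot 0 ⇒ 0x1C003 (P1/RW1/US0/PS0)
  → PROTECTION_VIOLATION  (2 entries read)
#2 VA=0x81F874 (r,kernel):
  lvl0: tbl 0x10, slot 4 ⇒ 0x1E007 (P1/RW1/US1/PS0)
  lvl1: tbl 0x1E, slot 31 ⇒ 0x21007 (P1/RW1/US1/PS0)
  ✓ 0x21874  — 2 lookups
#3 VA=0x320D665 (r,user):
  lvl0: tbl 0x10, slot 25 ⇒ 0x25007 (P1/RW1/US1/PS0)
  lvl1: tbl 0x25, slot 13 ⇒ 0x26003 (P1/RW1/US0/PS0)
  → PROTECTION_VIOLATION  (2 entries read)

Entries read for #1: 2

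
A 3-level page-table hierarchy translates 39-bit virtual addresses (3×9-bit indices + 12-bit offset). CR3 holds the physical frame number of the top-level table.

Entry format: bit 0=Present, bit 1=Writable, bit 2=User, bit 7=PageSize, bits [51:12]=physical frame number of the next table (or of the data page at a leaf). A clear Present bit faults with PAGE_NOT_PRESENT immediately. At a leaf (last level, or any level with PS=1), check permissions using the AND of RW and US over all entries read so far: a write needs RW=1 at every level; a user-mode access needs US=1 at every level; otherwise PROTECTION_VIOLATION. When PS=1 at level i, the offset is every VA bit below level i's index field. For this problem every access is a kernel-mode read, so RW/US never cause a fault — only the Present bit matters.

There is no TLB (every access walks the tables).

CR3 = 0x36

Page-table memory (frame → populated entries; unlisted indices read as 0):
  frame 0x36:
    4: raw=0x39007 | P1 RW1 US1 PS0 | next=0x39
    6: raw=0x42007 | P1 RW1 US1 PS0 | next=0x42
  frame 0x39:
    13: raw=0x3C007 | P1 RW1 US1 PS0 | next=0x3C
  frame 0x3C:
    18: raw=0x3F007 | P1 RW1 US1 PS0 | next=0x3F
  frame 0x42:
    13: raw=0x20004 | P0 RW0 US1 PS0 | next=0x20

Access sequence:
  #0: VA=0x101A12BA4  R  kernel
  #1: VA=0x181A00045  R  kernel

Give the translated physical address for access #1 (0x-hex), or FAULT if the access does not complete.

Per-access translation:
#0 VA=0x101A12BA4 (r,kernel):
  L0: frame=0x36 idx=4 entry=0x39007 [P=1 RW=1 US=1 PS=0]
  L1: frame=0x39 idx=13 entry=0x3C007 [P=1 RW=1 US=1 PS=0]
  L2: frame=0x3C idx=18 entry=0x3F007 [P=1 RW=1 US=1 PS=0]
  ✓ 0x3FBA4  — 3 lookups
#1 VA=0x181A00045 (r,kernel):
  L0: frame=0x36 idx=6 entry=0x42007 [P=1 RW=1 US=1 PS=0]
  L1: frame=0x42 idx=13 entry=0x20004 [P=0 RW=0 US=1 PS=0]
  → PAGE_NOT_PRESENT  (2 entries read)

Access #1 PA: FAULT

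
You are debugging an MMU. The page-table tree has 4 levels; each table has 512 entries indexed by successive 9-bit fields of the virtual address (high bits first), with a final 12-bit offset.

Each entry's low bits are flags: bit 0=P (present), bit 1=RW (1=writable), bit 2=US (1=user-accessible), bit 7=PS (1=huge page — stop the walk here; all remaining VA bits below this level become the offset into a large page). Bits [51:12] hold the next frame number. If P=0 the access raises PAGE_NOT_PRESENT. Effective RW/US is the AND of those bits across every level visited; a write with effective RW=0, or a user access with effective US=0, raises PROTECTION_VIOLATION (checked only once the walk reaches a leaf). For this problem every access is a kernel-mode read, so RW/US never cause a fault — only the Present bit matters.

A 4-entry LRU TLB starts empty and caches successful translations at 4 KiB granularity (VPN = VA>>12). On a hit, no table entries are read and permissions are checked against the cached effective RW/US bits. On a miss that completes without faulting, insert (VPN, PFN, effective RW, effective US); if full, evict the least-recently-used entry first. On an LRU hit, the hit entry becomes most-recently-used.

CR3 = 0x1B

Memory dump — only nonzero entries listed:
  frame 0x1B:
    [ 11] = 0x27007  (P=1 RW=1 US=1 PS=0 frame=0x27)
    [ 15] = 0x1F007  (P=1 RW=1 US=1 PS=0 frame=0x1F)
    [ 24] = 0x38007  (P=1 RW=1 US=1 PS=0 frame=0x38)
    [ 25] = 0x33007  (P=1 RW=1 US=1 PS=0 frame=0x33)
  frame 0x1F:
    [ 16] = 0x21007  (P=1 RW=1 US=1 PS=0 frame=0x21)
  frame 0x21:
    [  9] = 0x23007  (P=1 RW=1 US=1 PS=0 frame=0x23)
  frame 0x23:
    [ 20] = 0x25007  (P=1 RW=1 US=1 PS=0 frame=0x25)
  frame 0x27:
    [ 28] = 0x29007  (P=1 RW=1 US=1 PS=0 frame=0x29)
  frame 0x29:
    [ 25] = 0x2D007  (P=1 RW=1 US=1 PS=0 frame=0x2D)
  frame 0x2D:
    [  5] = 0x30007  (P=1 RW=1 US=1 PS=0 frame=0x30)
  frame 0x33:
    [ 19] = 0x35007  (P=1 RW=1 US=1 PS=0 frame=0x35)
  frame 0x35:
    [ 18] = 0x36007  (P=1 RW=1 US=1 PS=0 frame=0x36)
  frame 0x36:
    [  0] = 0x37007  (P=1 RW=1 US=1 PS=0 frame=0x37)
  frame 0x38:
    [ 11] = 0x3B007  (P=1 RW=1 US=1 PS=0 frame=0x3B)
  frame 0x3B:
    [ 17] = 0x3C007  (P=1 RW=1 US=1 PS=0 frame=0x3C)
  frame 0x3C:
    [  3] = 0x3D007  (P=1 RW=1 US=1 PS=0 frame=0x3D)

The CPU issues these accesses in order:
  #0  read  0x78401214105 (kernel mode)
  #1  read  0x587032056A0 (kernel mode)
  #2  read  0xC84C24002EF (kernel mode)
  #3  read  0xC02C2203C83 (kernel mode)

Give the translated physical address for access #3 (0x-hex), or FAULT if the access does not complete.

Walk each access:
#0 VA=0x78401214105 (r,kernel):
  lvl0: tbl 0x1B, slot 15 ⇒ 0x1F007 (P1/RW1/US1/PS0)
  lvl1: tbl 0x1F, slot 16 ⇒ 0x21007 (P1/RW1/US1/PS0)
  lvl2: tbl 0x21, slot 9 ⇒ 0x23007 (P1/RW1/US1/PS0)
  lvl3: tbl 0x23, slot 20 ⇒ 0x25007 (P1/RW1/US1/PS0)
  ✓ 0x25105  — 4 lookups
#1 VA=0x587032056A0 (r,kernel):
  lvl0: tbl 0x1B, slot 11 ⇒ 0x27007 (P1/RW1/US1/PS0)
  lvl1: tbl 0x27, slot 28 ⇒ 0x29007 (P1/RW1/US1/PS0)
  lvl2: tbl 0x29, slot 25 ⇒ 0x2D007 (P1/RW1/US1/PS0)
  lvl3: tbl 0x2D, slot 5 ⇒ 0x30007 (P1/RW1/US1/PS0)
  ✓ 0x306A0  — 4 lookups
#2 VA=0xC84C24002EF (r,kernel):
  lvl0: tbl 0x1B, slot 25 ⇒ 0x33007 (P1/RW1/US1/PS0)
  lvl1: tbl 0x33, slot 19 ⇒ 0x35007 (P1/RW1/US1/PS0)
  lvl2: tbl 0x35, slot 18 ⇒ 0x36007 (P1/RW1/US1/PS0)
  lvl3: tbl 0x36, slot 0 ⇒ 0x37007 (P1/RW1/US1/PS0)
  ✓ 0x372EF  — 4 lookups
#3 VA=0xC02C2203C83 (r,kernel):
  lvl0: tbl 0x1B, slot 24 ⇒ 0x38007 (P1/RW1/US1/PS0)
  lvl1: tbl 0x38, slot 11 ⇒ 0x3B007 (P1/RW1/US1/PS0)
  lvl2: tbl 0x3B, slot 17 ⇒ 0x3C007 (P1/RW1/US1/PS0)
  lvl3: tbl 0x3C, slot 3 ⇒ 0x3D007 (P1/RW1/US1/PS0)
  ✓ 0x3DC83  — 4 lookups

Access #3 PA: 0x3DC83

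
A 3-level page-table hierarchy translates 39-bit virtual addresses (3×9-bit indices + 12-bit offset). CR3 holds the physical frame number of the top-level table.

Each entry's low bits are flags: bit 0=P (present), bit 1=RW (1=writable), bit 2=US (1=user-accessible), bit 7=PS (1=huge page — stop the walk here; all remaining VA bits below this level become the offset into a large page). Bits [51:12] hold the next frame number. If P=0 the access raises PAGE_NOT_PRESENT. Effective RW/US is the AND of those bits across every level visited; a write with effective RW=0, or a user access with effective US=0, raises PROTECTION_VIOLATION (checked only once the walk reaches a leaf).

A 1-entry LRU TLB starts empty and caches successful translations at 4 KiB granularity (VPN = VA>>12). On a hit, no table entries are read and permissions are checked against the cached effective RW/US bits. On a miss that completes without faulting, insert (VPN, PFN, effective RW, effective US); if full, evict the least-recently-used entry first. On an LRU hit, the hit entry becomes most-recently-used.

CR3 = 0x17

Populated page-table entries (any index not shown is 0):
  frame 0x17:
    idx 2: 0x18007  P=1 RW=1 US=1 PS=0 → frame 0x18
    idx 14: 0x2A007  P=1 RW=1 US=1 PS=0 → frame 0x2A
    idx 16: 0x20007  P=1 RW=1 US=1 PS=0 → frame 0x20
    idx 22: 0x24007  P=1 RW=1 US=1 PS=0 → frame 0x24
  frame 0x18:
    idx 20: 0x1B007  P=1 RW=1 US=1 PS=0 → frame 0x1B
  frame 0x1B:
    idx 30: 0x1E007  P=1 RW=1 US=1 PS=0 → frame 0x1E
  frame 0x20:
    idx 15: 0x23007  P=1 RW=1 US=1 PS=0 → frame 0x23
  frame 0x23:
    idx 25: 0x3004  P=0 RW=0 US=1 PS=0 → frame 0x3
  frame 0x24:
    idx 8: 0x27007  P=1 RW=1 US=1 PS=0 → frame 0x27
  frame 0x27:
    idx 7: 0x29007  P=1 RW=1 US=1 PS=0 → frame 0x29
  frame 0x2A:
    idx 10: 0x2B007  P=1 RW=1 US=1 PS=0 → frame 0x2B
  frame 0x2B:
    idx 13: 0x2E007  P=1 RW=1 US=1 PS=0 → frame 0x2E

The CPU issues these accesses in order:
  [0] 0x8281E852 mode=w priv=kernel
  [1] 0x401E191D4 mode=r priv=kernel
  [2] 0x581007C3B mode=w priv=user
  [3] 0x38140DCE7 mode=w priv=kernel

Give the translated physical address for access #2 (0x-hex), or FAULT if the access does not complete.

Per-access translation:
#0 VA=0x8281E852 (w,kernel):
  L0: frame=0x17 idx=2 entry=0x18007 [P=1 RW=1 US=1 PS=0]
  L1: frame=0x18 idx=20 entry=0x1B007 [P=1 RW=1 US=1 PS=0]
  L2: frame=0x1B idx=30 entry=0x1E007 [P=1 RW=1 US=1 PS=0]
  → PA=0x1E852  (3 entries read)
#1 VA=0x401E191D4 (r,kernel):
  L0: frame=0x17 idx=16 entry=0x20007 [P=1 RW=1 US=1 PS=0]
  L1: frame=0x20 idx=15 entry=0x23007 [P=1 RW=1 US=1 PS=0]
  L2: frame=0x23 idx=25 entry=0x3004 [P=0 RW=0 US=1 PS=0]
  ✗ PAGE_NOT_PRESENT  [3 reads]
#2 VA=0x581007C3B (w,user):
  L0: frame=0x17 idx=22 entry=0x24007 [P=1 RW=1 US=1 PS=0]
  L1: frame=0x24 idx=8 entry=0x27007 [P=1 RW=1 US=1 PS=0]
  L2: frame=0x27 idx=7 entry=0x29007 [P=1 RW=1 US=1 PS=0]
  → PA=0x29C3B  (3 entries read)
#3 VA=0x38140DCE7 (w,kernel):
  L0: frame=0x17 idx=14 entry=0x2A007 [P=1 RW=1 US=1 PS=0]
  L1: frame=0x2A idx=10 entry=0x2B007 [P=1 RW=1 US=1 PS=0]
  L2: frame=0x2B idx=13 entry=0x2E007 [P=1 RW=1 US=1 PS=0]
  → PA=0x2ECE7  (3 entries read)

Access #2 PA: 0x29C3B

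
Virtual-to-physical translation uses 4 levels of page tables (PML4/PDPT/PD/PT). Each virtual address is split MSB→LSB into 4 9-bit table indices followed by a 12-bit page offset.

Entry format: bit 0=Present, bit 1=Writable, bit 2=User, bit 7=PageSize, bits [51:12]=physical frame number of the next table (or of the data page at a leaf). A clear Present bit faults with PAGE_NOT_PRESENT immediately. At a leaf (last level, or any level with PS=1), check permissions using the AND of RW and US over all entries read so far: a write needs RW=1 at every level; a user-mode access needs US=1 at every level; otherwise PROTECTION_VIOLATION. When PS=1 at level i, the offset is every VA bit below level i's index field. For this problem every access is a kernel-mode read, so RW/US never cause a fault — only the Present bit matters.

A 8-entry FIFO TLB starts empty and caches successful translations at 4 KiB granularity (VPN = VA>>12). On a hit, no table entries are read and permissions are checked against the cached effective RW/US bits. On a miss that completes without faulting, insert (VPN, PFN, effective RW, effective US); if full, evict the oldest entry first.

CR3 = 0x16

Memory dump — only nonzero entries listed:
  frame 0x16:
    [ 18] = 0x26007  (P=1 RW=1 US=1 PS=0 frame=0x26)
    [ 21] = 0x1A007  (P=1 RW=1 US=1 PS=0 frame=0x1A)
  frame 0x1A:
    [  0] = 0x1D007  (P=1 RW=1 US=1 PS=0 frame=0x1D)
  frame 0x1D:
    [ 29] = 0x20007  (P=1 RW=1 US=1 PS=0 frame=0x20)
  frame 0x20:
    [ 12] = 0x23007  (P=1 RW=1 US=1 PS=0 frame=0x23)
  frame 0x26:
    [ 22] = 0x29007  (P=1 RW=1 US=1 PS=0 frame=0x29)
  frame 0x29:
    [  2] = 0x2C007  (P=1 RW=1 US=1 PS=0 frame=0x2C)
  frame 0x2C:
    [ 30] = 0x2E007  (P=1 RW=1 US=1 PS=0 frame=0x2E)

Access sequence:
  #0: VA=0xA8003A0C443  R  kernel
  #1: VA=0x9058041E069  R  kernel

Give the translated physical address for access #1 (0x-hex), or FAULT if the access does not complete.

Walk each access:
#0 VA=0xA8003A0C443 (r,kernel):
  L0 @0x16[21] → 0x1A007  P=1,RW=1,US=1,PS=0
  L1 @0x1A[0] → 0x1D007  P=1,RW=1,US=1,PS=0
  L2 @0x1D[29] → 0x20007  P=1,RW=1,US=1,PS=0
  L3 @0x20[12] → 0x23007  P=1,RW=1,US=1,PS=0
  ⇒ phys 0x23443  [4 reads]
#1 VA=0x9058041E069 (r,kernel):
  L0 @0x16[18] → 0x26007  P=1,RW=1,US=1,PS=0
  L1 @0x26[22] → 0x29007  P=1,RW=1,US=1,PS=0
  L2 @0x29[2] → 0x2C007  P=1,RW=1,US=1,PS=0
  L3 @0x2C[30] → 0x2E007  P=1,RW=1,US=1,PS=0
  ⇒ phys 0x2E069  [4 reads]

Access #1 PA: 0x2E069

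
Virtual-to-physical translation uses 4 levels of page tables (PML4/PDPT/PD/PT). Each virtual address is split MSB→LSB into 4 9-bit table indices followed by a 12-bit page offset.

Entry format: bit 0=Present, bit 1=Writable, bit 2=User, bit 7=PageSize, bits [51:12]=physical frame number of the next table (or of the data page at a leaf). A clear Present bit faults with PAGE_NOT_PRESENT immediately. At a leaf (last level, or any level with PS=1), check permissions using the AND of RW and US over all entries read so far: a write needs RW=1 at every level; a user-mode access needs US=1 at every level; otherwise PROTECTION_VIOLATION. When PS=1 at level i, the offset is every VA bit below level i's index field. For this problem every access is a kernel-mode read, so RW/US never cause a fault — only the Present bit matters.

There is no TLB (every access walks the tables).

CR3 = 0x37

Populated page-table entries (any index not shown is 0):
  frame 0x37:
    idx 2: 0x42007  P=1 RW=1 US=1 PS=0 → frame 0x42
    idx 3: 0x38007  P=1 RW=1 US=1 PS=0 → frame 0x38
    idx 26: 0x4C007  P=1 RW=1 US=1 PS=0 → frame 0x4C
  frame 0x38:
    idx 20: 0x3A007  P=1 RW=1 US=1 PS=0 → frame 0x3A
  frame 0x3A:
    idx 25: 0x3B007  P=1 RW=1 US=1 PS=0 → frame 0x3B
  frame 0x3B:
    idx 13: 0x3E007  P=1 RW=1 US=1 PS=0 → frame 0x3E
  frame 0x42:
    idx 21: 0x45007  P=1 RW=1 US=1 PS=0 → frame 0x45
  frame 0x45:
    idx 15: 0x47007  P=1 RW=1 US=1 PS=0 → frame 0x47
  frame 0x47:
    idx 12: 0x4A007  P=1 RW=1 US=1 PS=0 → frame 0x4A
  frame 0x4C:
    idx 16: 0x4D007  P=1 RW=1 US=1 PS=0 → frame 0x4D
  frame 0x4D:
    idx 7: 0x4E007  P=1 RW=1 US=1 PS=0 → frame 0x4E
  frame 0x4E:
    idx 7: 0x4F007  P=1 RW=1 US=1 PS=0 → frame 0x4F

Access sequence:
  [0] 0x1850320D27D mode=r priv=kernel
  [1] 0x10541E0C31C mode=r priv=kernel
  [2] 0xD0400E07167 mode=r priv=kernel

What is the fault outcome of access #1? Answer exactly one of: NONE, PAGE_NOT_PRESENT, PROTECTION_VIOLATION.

Walk each access:
#0 VA=0x1850320D27D (r,kernel):
  lvl0: tbl 0x37, slot 3 ⇒ 0x38007 (P1/RW1/US1/PS0)
  lvl1: tbl 0x38, slot 20 ⇒ 0x3A007 (P1/RW1/US1/PS0)
  lvl2: tbl 0x3A, slot 25 ⇒ 0x3B007 (P1/RW1/US1/PS0)
  lvl3: tbl 0x3B, slot 13 ⇒ 0x3E007 (P1/RW1/US1/PS0)
  ✓ 0x3E27D  — 4 lookups
#1 VA=0x10541E0C31C (r,kernel):
  lvl0: tbl 0x37, slot 2 ⇒ 0x42007 (P1/RW1/US1/PS0)
  lvl1: tbl 0x42, slot 21 ⇒ 0x45007 (P1/RW1/US1/PS0)
  lvl2: tbl 0x45, slot 15 ⇒ 0x47007 (P1/RW1/US1/PS0)
  lvl3: tbl 0x47, slot 12 ⇒ 0x4A007 (P1/RW1/US1/PS0)
  ✓ 0x4A31C  — 4 lookups
#2 VA=0xD0400E07167 (r,kernel):
  lvl0: tbl 0x37, slot 26 ⇒ 0x4C007 (P1/RW1/US1/PS0)
  lvl1: tbl 0x4C, slot 16 ⇒ 0x4D007 (P1/RW1/US1/PS0)
  lvl2: tbl 0x4D, slot 7 ⇒ 0x4E007 (P1/RW1/US1/PS0)
  lvl3: tbl 0x4E, slot 7 ⇒ 0x4F007 (P1/RW1/US1/PS0)
  ✓ 0x4F167  — 4 lookups

Access #1 fault: NONE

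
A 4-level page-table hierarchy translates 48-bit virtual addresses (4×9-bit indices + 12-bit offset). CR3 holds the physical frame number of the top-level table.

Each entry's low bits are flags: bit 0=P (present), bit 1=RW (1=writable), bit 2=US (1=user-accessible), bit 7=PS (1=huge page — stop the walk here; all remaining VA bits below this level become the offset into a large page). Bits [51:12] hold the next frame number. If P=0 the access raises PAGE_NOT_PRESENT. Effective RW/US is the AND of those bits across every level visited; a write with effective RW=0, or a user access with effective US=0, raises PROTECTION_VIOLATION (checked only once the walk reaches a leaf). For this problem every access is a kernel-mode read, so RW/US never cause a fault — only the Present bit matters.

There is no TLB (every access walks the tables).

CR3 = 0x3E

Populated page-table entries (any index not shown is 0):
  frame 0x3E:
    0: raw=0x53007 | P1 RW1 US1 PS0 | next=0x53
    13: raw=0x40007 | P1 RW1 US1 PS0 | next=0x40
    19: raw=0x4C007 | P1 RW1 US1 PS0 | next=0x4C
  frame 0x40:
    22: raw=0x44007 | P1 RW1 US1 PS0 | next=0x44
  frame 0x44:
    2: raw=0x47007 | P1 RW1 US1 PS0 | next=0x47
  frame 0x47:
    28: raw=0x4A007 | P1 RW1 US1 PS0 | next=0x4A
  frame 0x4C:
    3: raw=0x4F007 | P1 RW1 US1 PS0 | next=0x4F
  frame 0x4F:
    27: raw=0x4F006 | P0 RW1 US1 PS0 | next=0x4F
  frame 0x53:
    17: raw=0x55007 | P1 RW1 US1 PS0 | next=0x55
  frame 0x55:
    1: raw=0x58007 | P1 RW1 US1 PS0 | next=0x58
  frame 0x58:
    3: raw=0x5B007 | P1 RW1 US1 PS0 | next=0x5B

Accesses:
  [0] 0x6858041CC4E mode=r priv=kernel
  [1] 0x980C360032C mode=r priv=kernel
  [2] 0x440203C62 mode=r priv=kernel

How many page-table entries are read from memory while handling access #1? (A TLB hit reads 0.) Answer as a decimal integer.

Trace:
#0 VA=0x6858041CC4E (r,kernel):
  L0 @0x3E[13] → 0x40007  P=1,RW=1,US=1,PS=0
  L1 @0x40[22] → 0x44007  P=1,RW=1,US=1,PS=0
  L2 @0x44[2] → 0x47007  P=1,RW=1,US=1,PS=0
  L3 @0x47[28] → 0x4A007  P=1,RW=1,US=1,PS=0
  ⇒ phys 0x4AC4E  [4 reads]
#1 VA=0x980C360032C (r,kernel):
  L0 @0x3E[19] → 0x4C007  P=1,RW=1,US=1,PS=0
  L1 @0x4C[3] → 0x4F007  P=1,RW=1,US=1,PS=0
  L2 @0x4F[27] → 0x4F006  P=0,RW=1,US=1,PS=0
  ⇒ fault: PAGE_NOT_PRESENT  — 3 lookups
#2 VA=0x440203C62 (r,kernel):
  L0 @0x3E[0] → 0x53007  P=1,RW=1,US=1,PS=0
  L1 @0x53[17] → 0x55007  P=1,RW=1,US=1,PS=0
  L2 @0x55[1] → 0x58007  P=1,RW=1,US=1,PS=0
  L3 @0x58[3] → 0x5B007  P=1,RW=1,US=1,PS=0
  ⇒ phys 0x5BC62  [4 reads]

Entries read for #1: 3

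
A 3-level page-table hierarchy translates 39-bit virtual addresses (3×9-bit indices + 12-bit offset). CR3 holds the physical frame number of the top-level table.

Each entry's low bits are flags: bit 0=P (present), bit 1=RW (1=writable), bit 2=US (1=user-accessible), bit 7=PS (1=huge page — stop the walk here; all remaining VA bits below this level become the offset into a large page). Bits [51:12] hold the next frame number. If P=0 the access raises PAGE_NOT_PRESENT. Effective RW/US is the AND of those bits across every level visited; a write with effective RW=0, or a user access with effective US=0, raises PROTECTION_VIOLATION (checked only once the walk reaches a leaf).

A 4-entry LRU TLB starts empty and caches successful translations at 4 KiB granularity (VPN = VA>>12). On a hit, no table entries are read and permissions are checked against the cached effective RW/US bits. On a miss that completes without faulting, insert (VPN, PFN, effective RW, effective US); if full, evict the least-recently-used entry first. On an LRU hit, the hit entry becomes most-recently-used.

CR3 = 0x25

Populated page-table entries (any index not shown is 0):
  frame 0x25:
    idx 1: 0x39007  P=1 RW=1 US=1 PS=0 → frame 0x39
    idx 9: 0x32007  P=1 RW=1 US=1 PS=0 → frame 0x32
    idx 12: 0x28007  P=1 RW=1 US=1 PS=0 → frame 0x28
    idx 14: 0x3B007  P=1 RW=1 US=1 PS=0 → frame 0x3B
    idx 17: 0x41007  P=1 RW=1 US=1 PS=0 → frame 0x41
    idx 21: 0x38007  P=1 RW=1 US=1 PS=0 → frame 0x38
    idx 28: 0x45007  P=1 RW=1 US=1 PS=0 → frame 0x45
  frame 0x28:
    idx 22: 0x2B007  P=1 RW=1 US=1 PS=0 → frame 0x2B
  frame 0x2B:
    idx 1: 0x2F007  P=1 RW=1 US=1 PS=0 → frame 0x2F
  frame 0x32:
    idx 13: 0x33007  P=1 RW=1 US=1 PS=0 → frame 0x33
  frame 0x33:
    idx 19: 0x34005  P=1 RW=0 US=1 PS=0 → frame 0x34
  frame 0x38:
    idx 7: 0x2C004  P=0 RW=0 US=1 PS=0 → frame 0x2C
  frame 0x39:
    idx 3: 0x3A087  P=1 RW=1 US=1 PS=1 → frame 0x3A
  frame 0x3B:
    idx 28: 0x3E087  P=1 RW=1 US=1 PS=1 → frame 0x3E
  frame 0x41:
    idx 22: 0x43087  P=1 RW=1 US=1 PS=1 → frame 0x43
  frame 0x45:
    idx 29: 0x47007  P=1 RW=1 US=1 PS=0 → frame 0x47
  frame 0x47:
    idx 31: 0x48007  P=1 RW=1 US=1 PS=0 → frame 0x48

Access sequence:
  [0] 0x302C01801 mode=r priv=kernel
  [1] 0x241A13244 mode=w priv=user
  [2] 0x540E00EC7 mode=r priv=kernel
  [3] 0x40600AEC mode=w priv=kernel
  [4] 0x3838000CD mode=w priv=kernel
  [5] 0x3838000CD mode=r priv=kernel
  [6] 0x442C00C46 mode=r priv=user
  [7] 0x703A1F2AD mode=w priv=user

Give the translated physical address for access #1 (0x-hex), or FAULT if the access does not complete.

Trace:
#0 VA=0x302C01801 (r,kernel):
  lvl0: tbl 0x25, slot 12 ⇒ 0x28007 (P1/RW1/US1/PS0)
  lvl1: tbl 0x28, slot 22 ⇒ 0x2B007 (P1/RW1/US1/PS0)
  lvl2: tbl 0x2B, slot 1 ⇒ 0x2F007 (P1/RW1/US1/PS0)
  → PA=0x2F801  (3 entries read)
#1 VA=0x241A13244 (w,user):
  lvl0: tbl 0x25, slot 9 ⇒ 0x32007 (P1/RW1/US1/PS0)
  lvl1: tbl 0x32, slot 13 ⇒ 0x33007 (P1/RW1/US1/PS0)
  lvl2: tbl 0x33, slot 19 ⇒ 0x34005 (P1/RW0/US1/PS0)
  → PROTECTION_VIOLATION  (3 entries read)
#2 VA=0x540E00EC7 (r,kernel):
  lvl0: tbl 0x25, slot 21 ⇒ 0x38007 (P1/RW1/US1/PS0)
  lvl1: tbl 0x38, slot 7 ⇒ 0x2C004 (P0/RW0/US1/PS0)
  → PAGE_NOT_PRESENT  (2 entries read)
#3 VA=0x40600AEC (w,kernel):
  lvl0: tbl 0x25, slot 1 ⇒ 0x39007 (P1/RW1/US1/PS0)
  lvl1: tbl 0x39, slot 3 ⇒ 0x3A087 (P1/RW1/US1/PS1)
  → PA=0x3AAEC (huge @L1)  (2 entries read)
#4 VA=0x3838000CD (w,kernel):
  lvl0: tbl 0x25, slot 14 ⇒ 0x3B007 (P1/RW1/US1/PS0)
  lvl1: tbl 0x3B, slot 28 ⇒ 0x3E087 (P1/RW1/US1/PS1)
  → PA=0x3E0CD (huge @L1)  (2 entries read)
#5 VA=0x3838000CD (r,kernel):
  TLB hit vpn=0x383800 → PA=0x3E0CD
#6 VA=0x442C00C46 (r,user):
  lvl0: tbl 0x25, slot 17 ⇒ 0x41007 (P1/RW1/US1/PS0)
  lvl1: tbl 0x41, slot 22 ⇒ 0x43087 (P1/RW1/US1/PS1)
  → PA=0x43C46 (huge @L1)  (2 entries read)
#7 VA=0x703A1F2AD (w,user):
  lvl0: tbl 0x25, slot 28 ⇒ 0x45007 (P1/RW1/US1/PS0)
  lvl1: tbl 0x45, slot 29 ⇒ 0x47007 (P1/RW1/US1/PS0)
  lvl2: tbl 0x47, slot 31 ⇒ 0x48007 (P1/RW1/US1/PS0)
  → PA=0x482AD  (3 entries read)

Access #1 PA: FAULT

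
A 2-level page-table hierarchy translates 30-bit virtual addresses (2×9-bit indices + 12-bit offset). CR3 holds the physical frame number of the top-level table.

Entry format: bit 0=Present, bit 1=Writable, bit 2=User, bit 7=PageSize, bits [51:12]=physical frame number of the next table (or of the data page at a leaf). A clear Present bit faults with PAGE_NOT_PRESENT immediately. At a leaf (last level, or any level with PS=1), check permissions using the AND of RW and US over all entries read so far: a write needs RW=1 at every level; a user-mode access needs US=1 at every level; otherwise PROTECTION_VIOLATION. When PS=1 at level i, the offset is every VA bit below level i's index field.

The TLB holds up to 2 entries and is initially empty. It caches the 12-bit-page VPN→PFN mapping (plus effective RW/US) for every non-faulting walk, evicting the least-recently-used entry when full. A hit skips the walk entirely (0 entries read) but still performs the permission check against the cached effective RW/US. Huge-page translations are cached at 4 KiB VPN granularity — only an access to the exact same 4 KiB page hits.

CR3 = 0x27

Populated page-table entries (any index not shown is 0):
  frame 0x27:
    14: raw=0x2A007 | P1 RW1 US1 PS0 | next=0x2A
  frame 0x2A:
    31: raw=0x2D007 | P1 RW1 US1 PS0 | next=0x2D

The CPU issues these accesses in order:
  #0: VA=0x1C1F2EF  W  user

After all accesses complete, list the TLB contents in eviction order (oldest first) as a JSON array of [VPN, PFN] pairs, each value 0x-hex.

Per-access translation:
#0 VA=0x1C1F2EF (w,user):
  lvl0: tbl 0x27, slot 14 ⇒ 0x2A007 (P1/RW1/US1/PS0)
  lvl1: tbl 0x2A, slot 31 ⇒ 0x2D007 (P1/RW1/US1/PS0)
  → PA=0x2D2EF  (2 entries read)

TLB: [["0x1C1F", "0x2D"]]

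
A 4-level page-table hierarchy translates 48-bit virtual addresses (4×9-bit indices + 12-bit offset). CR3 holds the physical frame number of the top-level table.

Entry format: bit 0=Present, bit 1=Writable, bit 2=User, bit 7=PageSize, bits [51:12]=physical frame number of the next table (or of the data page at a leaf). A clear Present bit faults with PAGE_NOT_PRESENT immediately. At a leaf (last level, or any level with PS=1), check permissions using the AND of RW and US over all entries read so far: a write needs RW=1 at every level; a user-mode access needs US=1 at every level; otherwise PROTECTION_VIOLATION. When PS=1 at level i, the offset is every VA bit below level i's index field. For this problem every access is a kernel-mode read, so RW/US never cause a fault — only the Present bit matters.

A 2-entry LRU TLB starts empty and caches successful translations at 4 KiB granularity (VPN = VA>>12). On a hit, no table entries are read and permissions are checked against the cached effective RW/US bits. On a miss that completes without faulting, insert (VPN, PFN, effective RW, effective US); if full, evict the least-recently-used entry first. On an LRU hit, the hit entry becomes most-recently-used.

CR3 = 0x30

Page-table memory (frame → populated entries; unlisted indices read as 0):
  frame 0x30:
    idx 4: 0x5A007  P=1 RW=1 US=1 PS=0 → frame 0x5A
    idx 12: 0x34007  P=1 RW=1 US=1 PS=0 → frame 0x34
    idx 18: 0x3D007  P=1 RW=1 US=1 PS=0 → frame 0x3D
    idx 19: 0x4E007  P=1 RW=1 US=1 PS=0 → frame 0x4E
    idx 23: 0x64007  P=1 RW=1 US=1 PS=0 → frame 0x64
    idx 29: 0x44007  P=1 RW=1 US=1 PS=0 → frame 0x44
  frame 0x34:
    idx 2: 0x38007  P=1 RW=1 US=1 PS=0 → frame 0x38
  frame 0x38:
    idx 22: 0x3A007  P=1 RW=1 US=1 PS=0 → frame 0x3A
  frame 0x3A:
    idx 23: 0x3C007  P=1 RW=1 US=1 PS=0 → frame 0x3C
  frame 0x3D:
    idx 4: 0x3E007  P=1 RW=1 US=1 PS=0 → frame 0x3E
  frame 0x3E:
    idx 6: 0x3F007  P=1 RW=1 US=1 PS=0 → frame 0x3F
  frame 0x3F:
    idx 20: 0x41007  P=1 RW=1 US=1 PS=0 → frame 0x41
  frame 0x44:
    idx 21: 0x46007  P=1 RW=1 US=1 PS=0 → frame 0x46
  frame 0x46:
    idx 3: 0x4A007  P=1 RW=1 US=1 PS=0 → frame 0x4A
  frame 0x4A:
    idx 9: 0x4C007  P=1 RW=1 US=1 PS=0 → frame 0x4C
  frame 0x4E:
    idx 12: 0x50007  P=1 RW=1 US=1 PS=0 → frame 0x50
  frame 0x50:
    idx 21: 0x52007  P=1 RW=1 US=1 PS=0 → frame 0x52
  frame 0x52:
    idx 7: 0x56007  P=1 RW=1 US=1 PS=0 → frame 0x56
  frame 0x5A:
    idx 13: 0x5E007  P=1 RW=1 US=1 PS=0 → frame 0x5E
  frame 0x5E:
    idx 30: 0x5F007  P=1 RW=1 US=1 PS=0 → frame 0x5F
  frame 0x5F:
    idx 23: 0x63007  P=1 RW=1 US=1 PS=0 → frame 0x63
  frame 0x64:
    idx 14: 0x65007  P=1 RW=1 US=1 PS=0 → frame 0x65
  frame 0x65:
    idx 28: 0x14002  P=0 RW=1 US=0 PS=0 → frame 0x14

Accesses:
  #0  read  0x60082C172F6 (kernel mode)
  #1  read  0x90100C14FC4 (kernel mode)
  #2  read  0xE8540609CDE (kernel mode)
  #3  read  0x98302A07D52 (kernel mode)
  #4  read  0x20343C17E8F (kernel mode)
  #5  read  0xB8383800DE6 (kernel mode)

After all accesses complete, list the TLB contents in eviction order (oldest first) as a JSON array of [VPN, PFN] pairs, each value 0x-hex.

Per-access translation:
#0 VA=0x60082C172F6 (r,kernel):
  [0] read 0x30 idx=12: raw=0x34007 flags P=1 W=1 U=1 S=0
  [1] read 0x34 idx=2: raw=0x38007 flags P=1 W=1 U=1 S=0
  [2] read 0x38 idx=22: raw=0x3A007 flags P=1 W=1 U=1 S=0
  [3] read 0x3A idx=23: raw=0x3C007 flags P=1 W=1 U=1 S=0
  ✓ 0x3C2F6  — 4 lookups
#1 VA=0x90100C14FC4 (r,kernel):
  [0] read 0x30 idx=18: raw=0x3D007 flags P=1 W=1 U=1 S=0
  [1] read 0x3D idx=4: raw=0x3E007 flags P=1 W=1 U=1 S=0
  [2] read 0x3E idx=6: raw=0x3F007 flags P=1 W=1 U=1 S=0
  [3] read 0x3F idx=20: raw=0x41007 flags P=1 W=1 U=1 S=0
  ✓ 0x41FC4  — 4 lookups
#2 VA=0xE8540609CDE (r,kernel):
  [0] read 0x30 idx=29: raw=0x44007 flags P=1 W=1 U=1 S=0
  [1] read 0x44 idx=21: raw=0x46007 flags P=1 W=1 U=1 S=0
  [2] read 0x46 idx=3: raw=0x4A007 flags P=1 W=1 U=1 S=0
  [3] read 0x4A idx=9: raw=0x4C007 flags P=1 W=1 U=1 S=0
  ✓ 0x4CCDE  — 4 lookups
#3 VA=0x98302A07D52 (r,kernel):
  [0] read 0x30 idx=19: raw=0x4E007 flags P=1 W=1 U=1 S=0
  [1] read 0x4E idx=12: raw=0x50007 flags P=1 W=1 U=1 S=0
  [2] read 0x50 idx=21: raw=0x52007 flags P=1 W=1 U=1 S=0
  [3] read 0x52 idx=7: raw=0x56007 flags P=1 W=1 U=1 S=0
  ✓ 0x56D52  — 4 lookups
#4 VA=0x20343C17E8F (r,kernel):
  [0] read 0x30 idx=4: raw=0x5A007 flags P=1 W=1 U=1 S=0
  [1] read 0x5A idx=13: raw=0x5E007 flags P=1 W=1 U=1 S=0
  [2] read 0x5E idx=30: raw=0x5F007 flags P=1 W=1 U=1 S=0
  [3] read 0x5F idx=23: raw=0x63007 flags P=1 W=1 U=1 S=0
  ✓ 0x63E8F  — 4 lookups
#5 VA=0xB8383800DE6 (r,kernel):
  [0] read 0x30 idx=23: raw=0x64007 flags P=1 W=1 U=1 S=0
  [1] read 0x64 idx=14: raw=0x65007 flags P=1 W=1 U=1 S=0
  [2] read 0x65 idx=28: raw=0x14002 flags P=0 W=1 U=0 S=0
  ✗ PAGE_NOT_PRESENT  [3 reads]

TLB: [["0x98302A07", "0x56"], ["0x20343C17", "0x63"]]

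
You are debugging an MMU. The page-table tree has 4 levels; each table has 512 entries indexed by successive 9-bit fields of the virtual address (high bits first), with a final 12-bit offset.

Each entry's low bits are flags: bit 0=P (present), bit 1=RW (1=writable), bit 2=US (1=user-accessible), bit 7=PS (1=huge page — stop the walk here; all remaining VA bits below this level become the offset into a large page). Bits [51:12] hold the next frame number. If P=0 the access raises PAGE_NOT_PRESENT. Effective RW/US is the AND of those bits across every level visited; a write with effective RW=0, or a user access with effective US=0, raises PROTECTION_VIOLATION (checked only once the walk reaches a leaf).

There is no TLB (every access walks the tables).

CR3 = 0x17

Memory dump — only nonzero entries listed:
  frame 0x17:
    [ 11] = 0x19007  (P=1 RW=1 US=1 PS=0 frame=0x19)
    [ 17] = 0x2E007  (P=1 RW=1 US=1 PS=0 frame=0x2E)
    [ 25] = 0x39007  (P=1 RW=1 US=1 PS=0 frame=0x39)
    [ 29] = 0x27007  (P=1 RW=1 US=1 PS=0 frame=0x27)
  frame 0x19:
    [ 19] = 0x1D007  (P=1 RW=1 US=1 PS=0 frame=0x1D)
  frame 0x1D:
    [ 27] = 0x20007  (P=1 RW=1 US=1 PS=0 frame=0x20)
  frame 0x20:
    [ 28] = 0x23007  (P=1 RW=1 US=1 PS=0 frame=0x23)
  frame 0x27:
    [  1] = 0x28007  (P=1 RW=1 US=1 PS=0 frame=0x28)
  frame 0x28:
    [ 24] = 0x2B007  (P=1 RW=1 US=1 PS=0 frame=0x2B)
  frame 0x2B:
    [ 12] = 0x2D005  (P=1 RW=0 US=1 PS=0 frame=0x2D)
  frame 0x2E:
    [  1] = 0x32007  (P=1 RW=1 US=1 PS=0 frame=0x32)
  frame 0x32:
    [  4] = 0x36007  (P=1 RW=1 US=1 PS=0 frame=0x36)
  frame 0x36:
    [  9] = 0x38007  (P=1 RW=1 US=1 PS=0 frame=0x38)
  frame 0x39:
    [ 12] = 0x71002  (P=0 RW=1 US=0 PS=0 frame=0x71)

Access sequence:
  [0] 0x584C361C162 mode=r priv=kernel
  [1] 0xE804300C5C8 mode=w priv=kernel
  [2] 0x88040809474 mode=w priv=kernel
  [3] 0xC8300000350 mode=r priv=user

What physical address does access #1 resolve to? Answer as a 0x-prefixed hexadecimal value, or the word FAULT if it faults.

Per-access translation:
#0 VA=0x584C361C162 (r,kernel):
  L0 @0x17[11] → 0x19007  P=1,RW=1,US=1,PS=0
  L1 @0x19[19] → 0x1D007  P=1,RW=1,US=1,PS=0
  L2 @0x1D[27] → 0x20007  P=1,RW=1,US=1,PS=0
  L3 @0x20[28] → 0x23007  P=1,RW=1,US=1,PS=0
  ⇒ phys 0x23162  [4 reads]
#1 VA=0xE804300C5C8 (w,kernel):
  L0 @0x17[29] → 0x27007  P=1,RW=1,US=1,PS=0
  L1 @0x27[1] → 0x28007  P=1,RW=1,US=1,PS=0
  L2 @0x28[24] → 0x2B007  P=1,RW=1,US=1,PS=0
  L3 @0x2B[12] → 0x2D005  P=1,RW=0,US=1,PS=0
  → PROTECTION_VIOLATION  (4 entries read)
#2 VA=0x88040809474 (w,kernel):
  L0 @0x17[17] → 0x2E007  P=1,RW=1,US=1,PS=0
  L1 @0x2E[1] → 0x32007  P=1,RW=1,US=1,PS=0
  L2 @0x32[4] → 0x36007  P=1,RW=1,US=1,PS=0
  L3 @0x36[9] → 0x38007  P=1,RW=1,US=1,PS=0
  ⇒ phys 0x38474  [4 reads]
#3 VA=0xC8300000350 (r,user):
  L0 @0x17[25] → 0x39007  P=1,RW=1,US=1,PS=0
  L1 @0x39[12] → 0x71002  P=0,RW=1,US=0,PS=0
  → PAGE_NOT_PRESENT  (2 entries read)

Access #1 PA: FAULT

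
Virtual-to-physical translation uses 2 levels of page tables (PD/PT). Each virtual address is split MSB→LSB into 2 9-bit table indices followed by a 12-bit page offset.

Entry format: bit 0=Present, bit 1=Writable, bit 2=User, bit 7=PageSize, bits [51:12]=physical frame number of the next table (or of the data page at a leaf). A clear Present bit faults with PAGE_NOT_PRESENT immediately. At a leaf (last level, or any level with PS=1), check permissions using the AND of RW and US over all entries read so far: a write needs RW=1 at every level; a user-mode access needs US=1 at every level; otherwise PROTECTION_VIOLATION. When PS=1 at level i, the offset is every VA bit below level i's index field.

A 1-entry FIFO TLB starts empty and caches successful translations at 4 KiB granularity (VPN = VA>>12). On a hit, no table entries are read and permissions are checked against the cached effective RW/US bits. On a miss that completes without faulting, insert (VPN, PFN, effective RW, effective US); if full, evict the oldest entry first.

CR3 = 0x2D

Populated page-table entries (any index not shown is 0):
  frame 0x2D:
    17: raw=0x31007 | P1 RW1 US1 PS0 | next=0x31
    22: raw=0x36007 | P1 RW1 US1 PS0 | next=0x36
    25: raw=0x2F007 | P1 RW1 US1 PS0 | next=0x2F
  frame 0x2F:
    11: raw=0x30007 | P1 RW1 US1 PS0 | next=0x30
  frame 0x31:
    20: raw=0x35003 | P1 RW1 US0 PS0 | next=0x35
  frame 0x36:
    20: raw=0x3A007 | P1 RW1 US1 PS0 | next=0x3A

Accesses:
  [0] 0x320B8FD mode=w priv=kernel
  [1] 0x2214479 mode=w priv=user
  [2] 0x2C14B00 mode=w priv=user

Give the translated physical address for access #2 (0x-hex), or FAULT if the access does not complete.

Trace:
#0 VA=0x320B8FD (w,kernel):
  L0 @0x2D[25] → 0x2F007  P=1,RW=1,US=1,PS=0
  L1 @0x2F[11] → 0x30007  P=1,RW=1,US=1,PS=0
  ✓ 0x308FD  — 2 lookups
#1 VA=0x2214479 (w,user):
  L0 @0x2D[17] → 0x31007  P=1,RW=1,US=1,PS=0
  L1 @0x31[20] → 0x35003  P=1,RW=1,US=0,PS=0
  ⇒ fault: PROTECTION_VIOLATION  — 2 lookups
#2 VA=0x2C14B00 (w,user):
  L0 @0x2D[22] → 0x36007  P=1,RW=1,US=1,PS=0
  L1 @0x36[20] → 0x3A007  P=1,RW=1,US=1,PS=0
  ✓ 0x3AB00  — 2 lookups

Access #2 PA: 0x3AB00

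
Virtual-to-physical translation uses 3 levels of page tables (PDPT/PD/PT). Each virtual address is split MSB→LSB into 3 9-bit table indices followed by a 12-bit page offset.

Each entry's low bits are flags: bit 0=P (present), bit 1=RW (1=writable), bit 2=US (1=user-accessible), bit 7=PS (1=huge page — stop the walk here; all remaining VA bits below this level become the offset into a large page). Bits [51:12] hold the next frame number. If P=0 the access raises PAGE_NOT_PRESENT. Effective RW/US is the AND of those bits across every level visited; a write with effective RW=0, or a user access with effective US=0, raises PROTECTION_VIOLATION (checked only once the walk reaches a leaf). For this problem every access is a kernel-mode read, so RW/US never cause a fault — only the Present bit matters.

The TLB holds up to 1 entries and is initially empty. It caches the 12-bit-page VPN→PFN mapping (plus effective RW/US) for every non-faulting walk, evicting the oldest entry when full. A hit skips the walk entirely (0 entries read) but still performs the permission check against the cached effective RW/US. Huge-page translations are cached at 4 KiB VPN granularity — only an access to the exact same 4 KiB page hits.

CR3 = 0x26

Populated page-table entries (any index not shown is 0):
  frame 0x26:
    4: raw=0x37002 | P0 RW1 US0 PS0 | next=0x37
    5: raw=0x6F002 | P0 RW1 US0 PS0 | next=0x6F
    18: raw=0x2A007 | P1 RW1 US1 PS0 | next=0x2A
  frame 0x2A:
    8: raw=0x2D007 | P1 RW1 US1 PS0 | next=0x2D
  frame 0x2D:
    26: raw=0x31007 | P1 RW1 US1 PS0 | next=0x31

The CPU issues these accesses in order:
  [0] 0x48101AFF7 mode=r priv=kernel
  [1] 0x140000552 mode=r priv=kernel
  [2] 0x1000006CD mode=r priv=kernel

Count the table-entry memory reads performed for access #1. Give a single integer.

Trace:
#0 VA=0x48101AFF7 (r,kernel):
  [0] read 0x26 idx=18: raw=0x2A007 flags P=1 W=1 U=1 S=0
  [1] read 0x2A idx=8: raw=0x2D007 flags P=1 W=1 U=1 S=0
  [2] read 0x2D idx=26: raw=0x31007 flags P=1 W=1 U=1 S=0
  → PA=0x31FF7  (3 entries read)
#1 VA=0x140000552 (r,kernel):
  [0] read 0x26 idx=5: raw=0x6F002 flags P=0 W=1 U=0 S=0
  ✗ PAGE_NOT_PRESENT  [1 reads]
#2 VA=0x1000006CD (r,kernel):
  [0] read 0x26 idx=4: raw=0x37002 flags P=0 W=1 U=0 S=0
  ✗ PAGE_NOT_PRESENT  [1 reads]

Entries read for #1: 1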